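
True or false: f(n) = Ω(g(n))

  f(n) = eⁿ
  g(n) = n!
False

f(n) = eⁿ is O(eⁿ), and g(n) = n! is O(n!).
Since O(eⁿ) grows slower than O(n!), f(n) = Ω(g(n)) is false.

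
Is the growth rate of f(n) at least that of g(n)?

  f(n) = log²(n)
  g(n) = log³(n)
False

f(n) = log²(n) is O(log² n), and g(n) = log³(n) is O(log³ n).
Since O(log² n) grows slower than O(log³ n), f(n) = Ω(g(n)) is false.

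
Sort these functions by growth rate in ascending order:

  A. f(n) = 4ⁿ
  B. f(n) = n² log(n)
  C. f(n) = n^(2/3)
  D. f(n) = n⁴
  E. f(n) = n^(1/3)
E < C < B < D < A

Comparing growth rates:
E = n^(1/3) is O(n^(1/3))
C = n^(2/3) is O(n^(2/3))
B = n² log(n) is O(n² log n)
D = n⁴ is O(n⁴)
A = 4ⁿ is O(4ⁿ)

Therefore, the order from slowest to fastest is: E < C < B < D < A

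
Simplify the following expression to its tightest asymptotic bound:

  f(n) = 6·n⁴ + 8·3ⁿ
Θ(3ⁿ)

Order the terms by growth rate: 6·n⁴ ≺ 8·3ⁿ.
The fastest-growing term 8·3ⁿ dominates as n → ∞; dropping its constant factor gives Θ(3ⁿ).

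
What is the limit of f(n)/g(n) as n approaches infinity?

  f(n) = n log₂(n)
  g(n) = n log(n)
1/log(2)

Since n log₂(n) and n log(n) have the same growth rate (O(n log n)),
the ratio converges to a constant: 1/log(2).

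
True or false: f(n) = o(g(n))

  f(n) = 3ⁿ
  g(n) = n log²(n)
False

f(n) = 3ⁿ is O(3ⁿ), and g(n) = n log²(n) is O(n log² n).
Since O(3ⁿ) grows faster than or equal to O(n log² n), f(n) = o(g(n)) is false.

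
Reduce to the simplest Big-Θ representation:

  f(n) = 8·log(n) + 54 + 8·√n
Θ(√n)

Order the terms by growth rate: 54 ≺ 8·log(n) ≺ 8·√n.
The fastest-growing term 8·√n dominates as n → ∞; dropping its constant factor gives Θ(√n).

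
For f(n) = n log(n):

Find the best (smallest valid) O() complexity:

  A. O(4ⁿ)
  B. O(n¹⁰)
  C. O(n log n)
C

f(n) = n log(n) is O(n log n).
All listed options are valid Big-O bounds (upper bounds),
but O(n log n) is the tightest (smallest valid bound).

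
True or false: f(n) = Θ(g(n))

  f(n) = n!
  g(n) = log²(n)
False

f(n) = n! is O(n!), and g(n) = log²(n) is O(log² n).
Since they have different growth rates, f(n) = Θ(g(n)) is false.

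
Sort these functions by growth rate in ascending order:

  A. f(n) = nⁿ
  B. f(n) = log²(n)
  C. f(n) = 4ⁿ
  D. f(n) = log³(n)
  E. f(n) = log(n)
E < B < D < C < A

Comparing growth rates:
E = log(n) is O(log n)
B = log²(n) is O(log² n)
D = log³(n) is O(log³ n)
C = 4ⁿ is O(4ⁿ)
A = nⁿ is O(nⁿ)

Therefore, the order from slowest to fastest is: E < B < D < C < A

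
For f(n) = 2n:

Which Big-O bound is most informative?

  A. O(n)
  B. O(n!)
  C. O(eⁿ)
A

f(n) = 2n is O(n).
All listed options are valid Big-O bounds (upper bounds),
but O(n) is the tightest (smallest valid bound).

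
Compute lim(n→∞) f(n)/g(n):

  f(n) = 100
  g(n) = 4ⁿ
0

Since 100 (O(1)) grows slower than 4ⁿ (O(4ⁿ)),
the ratio f(n)/g(n) → 0 as n → ∞.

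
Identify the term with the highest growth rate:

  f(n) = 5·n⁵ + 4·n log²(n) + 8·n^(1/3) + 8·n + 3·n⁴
5·n⁵

Looking at each term:
  - 5·n⁵ is O(n⁵)
  - 4·n log²(n) is O(n log² n)
  - 8·n^(1/3) is O(n^(1/3))
  - 8·n is O(n)
  - 3·n⁴ is O(n⁴)

The term 5·n⁵ (O(n⁵)) grows fastest and dominates all others.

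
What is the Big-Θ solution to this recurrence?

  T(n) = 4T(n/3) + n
Θ(n^log₃(4))

Master Theorem: a = 4, b = 3, f(n) = n.
Compute the critical exponent d = log₃(4) = 1.262.
Compare f(n) = Θ(n) against n^d:
  k = 1 < d = 1.262, so f(n) = O(n^(d-ε)) — Case 1.
  The recursion cost dominates: T(n) = Θ(n^d) = Θ(n^log₃(4)).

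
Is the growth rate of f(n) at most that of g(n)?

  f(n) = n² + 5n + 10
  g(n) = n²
True

f(n) = n² + 5n + 10 and g(n) = n² are both O(n²).
Big-O permits equal growth rates (f ≤ c·g for some c), so f(n) = O(g(n)) is true.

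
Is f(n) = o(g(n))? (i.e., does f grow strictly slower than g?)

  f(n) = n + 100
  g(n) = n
False

f(n) = n + 100 is O(n), and g(n) = n is O(n).
Since they have the same growth rate, f(n) = o(g(n)) is false.
(f = o(g) requires f to grow strictly slower, not equal.)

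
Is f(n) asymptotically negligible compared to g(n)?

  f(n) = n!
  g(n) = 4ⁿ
False

f(n) = n! is O(n!), and g(n) = 4ⁿ is O(4ⁿ).
Since O(n!) grows faster than or equal to O(4ⁿ), f(n) = o(g(n)) is false.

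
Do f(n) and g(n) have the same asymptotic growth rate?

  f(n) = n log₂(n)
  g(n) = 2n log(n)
True

f(n) = n log₂(n) and g(n) = 2n log(n) are both O(n log n).
Since they have the same asymptotic growth rate, f(n) = Θ(g(n)) is true.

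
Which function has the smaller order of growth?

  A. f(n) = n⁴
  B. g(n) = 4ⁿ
A

f(n) = n⁴ is O(n⁴), while g(n) = 4ⁿ is O(4ⁿ).
Since O(n⁴) grows slower than O(4ⁿ), f(n) is dominated.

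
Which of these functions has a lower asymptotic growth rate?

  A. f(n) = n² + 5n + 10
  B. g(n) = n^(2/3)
B

f(n) = n² + 5n + 10 is O(n²), while g(n) = n^(2/3) is O(n^(2/3)).
Since O(n^(2/3)) grows slower than O(n²), g(n) is dominated.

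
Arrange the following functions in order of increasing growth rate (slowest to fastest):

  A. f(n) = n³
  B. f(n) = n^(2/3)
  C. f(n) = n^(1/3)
C < B < A

Comparing growth rates:
C = n^(1/3) is O(n^(1/3))
B = n^(2/3) is O(n^(2/3))
A = n³ is O(n³)

Therefore, the order from slowest to fastest is: C < B < A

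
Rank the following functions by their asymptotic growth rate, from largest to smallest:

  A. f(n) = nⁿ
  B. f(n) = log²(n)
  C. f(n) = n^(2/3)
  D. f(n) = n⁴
A > D > C > B

Comparing growth rates:
A = nⁿ is O(nⁿ)
D = n⁴ is O(n⁴)
C = n^(2/3) is O(n^(2/3))
B = log²(n) is O(log² n)

Therefore, the order from fastest to slowest is: A > D > C > B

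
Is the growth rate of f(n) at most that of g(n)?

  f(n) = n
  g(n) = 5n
True

f(n) = n and g(n) = 5n are both O(n).
Big-O permits equal growth rates (f ≤ c·g for some c), so f(n) = O(g(n)) is true.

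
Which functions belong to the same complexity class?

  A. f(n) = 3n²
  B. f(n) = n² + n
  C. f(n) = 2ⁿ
A and B

Examining each function:
  A. 3n² is O(n²)
  B. n² + n is O(n²)
  C. 2ⁿ is O(2ⁿ)

Functions A and B both have the same complexity class.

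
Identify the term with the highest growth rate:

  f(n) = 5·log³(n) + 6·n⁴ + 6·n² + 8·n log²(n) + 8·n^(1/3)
6·n⁴

Looking at each term:
  - 5·log³(n) is O(log³ n)
  - 6·n⁴ is O(n⁴)
  - 6·n² is O(n²)
  - 8·n log²(n) is O(n log² n)
  - 8·n^(1/3) is O(n^(1/3))

The term 6·n⁴ (O(n⁴)) grows fastest and dominates all others.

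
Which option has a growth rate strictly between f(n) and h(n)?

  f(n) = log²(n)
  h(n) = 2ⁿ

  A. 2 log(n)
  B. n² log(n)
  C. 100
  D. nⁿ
B

We need g(n) with log²(n) = o(g(n)) and g(n) = o(2ⁿ), i.e. O(log² n) ≺ g ≺ O(2ⁿ).
Check each option:
  A. 2 log(n) — O(log n) does not grow strictly faster than f(n)
  B. n² log(n) — O(n² log n) is strictly between O(log² n) and O(2ⁿ) ✓
  C. 100 — O(1) does not grow strictly faster than f(n)
  D. nⁿ — O(nⁿ) does not grow strictly slower than h(n)

Only option B (n² log(n)) lies strictly between.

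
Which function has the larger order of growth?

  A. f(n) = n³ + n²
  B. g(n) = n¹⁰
B

f(n) = n³ + n² is O(n³), while g(n) = n¹⁰ is O(n¹⁰).
Since O(n¹⁰) grows faster than O(n³), g(n) dominates.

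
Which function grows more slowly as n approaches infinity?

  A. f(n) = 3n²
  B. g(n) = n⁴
A

f(n) = 3n² is O(n²), while g(n) = n⁴ is O(n⁴).
Since O(n²) grows slower than O(n⁴), f(n) is dominated.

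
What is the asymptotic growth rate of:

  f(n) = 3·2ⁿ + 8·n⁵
Θ(2ⁿ)

Order the terms by growth rate: 8·n⁵ ≺ 3·2ⁿ.
The fastest-growing term 3·2ⁿ dominates as n → ∞; dropping its constant factor gives Θ(2ⁿ).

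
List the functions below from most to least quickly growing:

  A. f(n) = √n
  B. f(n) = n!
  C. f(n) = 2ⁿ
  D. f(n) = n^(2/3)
B > C > D > A

Comparing growth rates:
B = n! is O(n!)
C = 2ⁿ is O(2ⁿ)
D = n^(2/3) is O(n^(2/3))
A = √n is O(√n)

Therefore, the order from fastest to slowest is: B > C > D > A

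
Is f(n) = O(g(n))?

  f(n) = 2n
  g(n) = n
True

f(n) = 2n and g(n) = n are both O(n).
Big-O permits equal growth rates (f ≤ c·g for some c), so f(n) = O(g(n)) is true.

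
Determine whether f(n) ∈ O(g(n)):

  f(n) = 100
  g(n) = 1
True

f(n) = 100 and g(n) = 1 are both O(1).
Big-O permits equal growth rates (f ≤ c·g for some c), so f(n) = O(g(n)) is true.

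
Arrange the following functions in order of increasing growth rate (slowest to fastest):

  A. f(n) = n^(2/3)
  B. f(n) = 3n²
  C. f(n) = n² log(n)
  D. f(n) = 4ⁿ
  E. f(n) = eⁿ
A < B < C < E < D

Comparing growth rates:
A = n^(2/3) is O(n^(2/3))
B = 3n² is O(n²)
C = n² log(n) is O(n² log n)
E = eⁿ is O(eⁿ)
D = 4ⁿ is O(4ⁿ)

Therefore, the order from slowest to fastest is: A < B < C < E < D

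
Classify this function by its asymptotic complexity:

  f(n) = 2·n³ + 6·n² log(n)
O(n³)

The dominant term in 2·n³ + 6·n² log(n) is 2·n³, which is Θ(n³).
Lower-order terms (6·n² log(n)) are asymptotically negligible.
Constants are absorbed, so the tightest bound is O(n³).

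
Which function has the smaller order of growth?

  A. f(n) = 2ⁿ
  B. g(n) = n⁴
B

f(n) = 2ⁿ is O(2ⁿ), while g(n) = n⁴ is O(n⁴).
Since O(n⁴) grows slower than O(2ⁿ), g(n) is dominated.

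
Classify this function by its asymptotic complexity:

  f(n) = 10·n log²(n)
O(n log² n)

The dominant term in 10·n log²(n) is 10·n log²(n), which is Θ(n log² n).
Constants are absorbed, so the tightest bound is O(n log² n).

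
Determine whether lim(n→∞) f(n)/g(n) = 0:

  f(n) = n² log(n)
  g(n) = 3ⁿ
True

f(n) = n² log(n) is O(n² log n), and g(n) = 3ⁿ is O(3ⁿ).
Since O(n² log n) grows strictly slower than O(3ⁿ), f(n) = o(g(n)) is true.
This means lim(n→∞) f(n)/g(n) = 0.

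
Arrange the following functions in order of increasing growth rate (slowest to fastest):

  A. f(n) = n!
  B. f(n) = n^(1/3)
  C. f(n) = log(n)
C < B < A

Comparing growth rates:
C = log(n) is O(log n)
B = n^(1/3) is O(n^(1/3))
A = n! is O(n!)

Therefore, the order from slowest to fastest is: C < B < A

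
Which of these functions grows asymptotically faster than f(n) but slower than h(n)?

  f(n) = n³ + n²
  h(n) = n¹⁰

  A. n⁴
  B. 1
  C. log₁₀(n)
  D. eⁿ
A

We need g(n) with n³ + n² = o(g(n)) and g(n) = o(n¹⁰), i.e. O(n³) ≺ g ≺ O(n¹⁰).
Check each option:
  A. n⁴ — O(n⁴) is strictly between O(n³) and O(n¹⁰) ✓
  B. 1 — O(1) does not grow strictly faster than f(n)
  C. log₁₀(n) — O(log n) does not grow strictly faster than f(n)
  D. eⁿ — O(eⁿ) does not grow strictly slower than h(n)

Only option A (n⁴) lies strictly between.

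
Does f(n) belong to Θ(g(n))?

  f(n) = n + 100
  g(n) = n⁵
False

f(n) = n + 100 is O(n), and g(n) = n⁵ is O(n⁵).
Since they have different growth rates, f(n) = Θ(g(n)) is false.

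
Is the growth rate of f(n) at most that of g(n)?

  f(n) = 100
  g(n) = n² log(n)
True

f(n) = 100 is O(1), and g(n) = n² log(n) is O(n² log n).
Since O(1) ⊆ O(n² log n) (f grows no faster than g), f(n) = O(g(n)) is true.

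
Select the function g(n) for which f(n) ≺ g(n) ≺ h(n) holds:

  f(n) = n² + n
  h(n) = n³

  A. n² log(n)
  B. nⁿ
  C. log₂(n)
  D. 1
A

We need g(n) with n² + n = o(g(n)) and g(n) = o(n³), i.e. O(n²) ≺ g ≺ O(n³).
Check each option:
  A. n² log(n) — O(n² log n) is strictly between O(n²) and O(n³) ✓
  B. nⁿ — O(nⁿ) does not grow strictly slower than h(n)
  C. log₂(n) — O(log n) does not grow strictly faster than f(n)
  D. 1 — O(1) does not grow strictly faster than f(n)

Only option A (n² log(n)) lies strictly between.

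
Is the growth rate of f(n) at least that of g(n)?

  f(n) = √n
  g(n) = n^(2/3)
False

f(n) = √n is O(√n), and g(n) = n^(2/3) is O(n^(2/3)).
Since O(√n) grows slower than O(n^(2/3)), f(n) = Ω(g(n)) is false.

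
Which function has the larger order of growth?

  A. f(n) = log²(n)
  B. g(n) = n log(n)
B

f(n) = log²(n) is O(log² n), while g(n) = n log(n) is O(n log n).
Since O(n log n) grows faster than O(log² n), g(n) dominates.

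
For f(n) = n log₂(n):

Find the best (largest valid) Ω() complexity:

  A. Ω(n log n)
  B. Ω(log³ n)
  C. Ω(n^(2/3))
A

f(n) = n log₂(n) is Ω(n log n).
All listed options are valid Big-Ω bounds (lower bounds),
but Ω(n log n) is the tightest (largest valid bound).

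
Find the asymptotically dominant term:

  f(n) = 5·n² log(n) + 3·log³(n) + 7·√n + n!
n!

Looking at each term:
  - 5·n² log(n) is O(n² log n)
  - 3·log³(n) is O(log³ n)
  - 7·√n is O(√n)
  - n! is O(n!)

The term n! (O(n!)) grows fastest and dominates all others.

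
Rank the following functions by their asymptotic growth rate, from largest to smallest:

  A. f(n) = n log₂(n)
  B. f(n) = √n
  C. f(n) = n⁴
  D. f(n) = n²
C > D > A > B

Comparing growth rates:
C = n⁴ is O(n⁴)
D = n² is O(n²)
A = n log₂(n) is O(n log n)
B = √n is O(√n)

Therefore, the order from fastest to slowest is: C > D > A > B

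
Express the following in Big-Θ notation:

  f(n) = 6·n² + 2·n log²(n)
Θ(n²)

Order the terms by growth rate: 2·n log²(n) ≺ 6·n².
The fastest-growing term 6·n² dominates as n → ∞; dropping its constant factor gives Θ(n²).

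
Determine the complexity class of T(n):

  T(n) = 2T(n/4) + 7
Θ(n^log₄(2))

Master Theorem: a = 2, b = 4, f(n) = 7.
Compute the critical exponent d = log₄(2) = 0.500.
Compare f(n) = Θ(1) against n^d:
  k = 0 < d = 0.500, so f(n) = O(n^(d-ε)) — Case 1.
  The recursion cost dominates: T(n) = Θ(n^d) = Θ(n^log₄(2)).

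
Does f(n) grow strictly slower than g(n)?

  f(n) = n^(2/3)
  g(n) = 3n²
True

f(n) = n^(2/3) is O(n^(2/3)), and g(n) = 3n² is O(n²).
Since O(n^(2/3)) grows strictly slower than O(n²), f(n) = o(g(n)) is true.
This means lim(n→∞) f(n)/g(n) = 0.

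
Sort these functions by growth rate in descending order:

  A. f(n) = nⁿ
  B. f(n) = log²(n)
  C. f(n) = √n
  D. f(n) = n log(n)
A > D > C > B

Comparing growth rates:
A = nⁿ is O(nⁿ)
D = n log(n) is O(n log n)
C = √n is O(√n)
B = log²(n) is O(log² n)

Therefore, the order from fastest to slowest is: A > D > C > B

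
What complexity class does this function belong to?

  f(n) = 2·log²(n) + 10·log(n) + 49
O(log² n)

The dominant term in 2·log²(n) + 10·log(n) + 49 is 2·log²(n), which is Θ(log² n).
Lower-order terms (10·log(n), 49) are asymptotically negligible.
Constants are absorbed, so the tightest bound is O(log² n).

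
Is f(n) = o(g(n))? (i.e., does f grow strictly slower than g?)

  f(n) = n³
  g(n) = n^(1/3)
False

f(n) = n³ is O(n³), and g(n) = n^(1/3) is O(n^(1/3)).
Since O(n³) grows faster than or equal to O(n^(1/3)), f(n) = o(g(n)) is false.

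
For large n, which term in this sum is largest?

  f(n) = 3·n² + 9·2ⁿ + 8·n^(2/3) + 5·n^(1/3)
9·2ⁿ

Looking at each term:
  - 3·n² is O(n²)
  - 9·2ⁿ is O(2ⁿ)
  - 8·n^(2/3) is O(n^(2/3))
  - 5·n^(1/3) is O(n^(1/3))

The term 9·2ⁿ (O(2ⁿ)) grows fastest and dominates all others.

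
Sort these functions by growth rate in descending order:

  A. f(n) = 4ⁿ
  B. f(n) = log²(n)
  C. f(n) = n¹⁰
A > C > B

Comparing growth rates:
A = 4ⁿ is O(4ⁿ)
C = n¹⁰ is O(n¹⁰)
B = log²(n) is O(log² n)

Therefore, the order from fastest to slowest is: A > C > B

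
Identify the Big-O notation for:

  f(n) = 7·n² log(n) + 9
O(n² log n)

The dominant term in 7·n² log(n) + 9 is 7·n² log(n), which is Θ(n² log n).
Lower-order terms (9) are asymptotically negligible.
Constants are absorbed, so the tightest bound is O(n² log n).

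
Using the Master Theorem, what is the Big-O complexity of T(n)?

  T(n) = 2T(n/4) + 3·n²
Θ(n²)

Master Theorem: a = 2, b = 4, f(n) = 3·n².
Compute the critical exponent d = log₄(2) = 0.500.
Compare f(n) = Θ(n²) against n^d:
  k = 2 > d = 0.500, so f(n) = Ω(n^(d+ε)) — Case 3.
  Regularity: a·(n/b)^2/n^2 = a/b^2 = 2/16 < 1 ✓.
  The top-level work dominates: T(n) = Θ(f(n)) = Θ(n²).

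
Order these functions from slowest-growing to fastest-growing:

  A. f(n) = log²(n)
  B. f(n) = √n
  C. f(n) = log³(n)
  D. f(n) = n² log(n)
A < C < B < D

Comparing growth rates:
A = log²(n) is O(log² n)
C = log³(n) is O(log³ n)
B = √n is O(√n)
D = n² log(n) is O(n² log n)

Therefore, the order from slowest to fastest is: A < C < B < D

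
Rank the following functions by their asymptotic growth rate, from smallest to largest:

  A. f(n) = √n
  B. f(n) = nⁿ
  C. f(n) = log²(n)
C < A < B

Comparing growth rates:
C = log²(n) is O(log² n)
A = √n is O(√n)
B = nⁿ is O(nⁿ)

Therefore, the order from slowest to fastest is: C < A < B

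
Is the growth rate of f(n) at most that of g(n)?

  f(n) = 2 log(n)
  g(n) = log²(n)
True

f(n) = 2 log(n) is O(log n), and g(n) = log²(n) is O(log² n).
Since O(log n) ⊆ O(log² n) (f grows no faster than g), f(n) = O(g(n)) is true.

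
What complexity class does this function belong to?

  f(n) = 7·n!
O(n!)

The dominant term in 7·n! is 7·n!, which is Θ(n!).
Constants are absorbed, so the tightest bound is O(n!).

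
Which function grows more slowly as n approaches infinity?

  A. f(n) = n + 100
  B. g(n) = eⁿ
A

f(n) = n + 100 is O(n), while g(n) = eⁿ is O(eⁿ).
Since O(n) grows slower than O(eⁿ), f(n) is dominated.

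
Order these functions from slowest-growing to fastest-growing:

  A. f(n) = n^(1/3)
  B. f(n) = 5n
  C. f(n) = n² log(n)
A < B < C

Comparing growth rates:
A = n^(1/3) is O(n^(1/3))
B = 5n is O(n)
C = n² log(n) is O(n² log n)

Therefore, the order from slowest to fastest is: A < B < C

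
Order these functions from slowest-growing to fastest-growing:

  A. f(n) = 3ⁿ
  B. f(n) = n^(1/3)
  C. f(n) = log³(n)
C < B < A

Comparing growth rates:
C = log³(n) is O(log³ n)
B = n^(1/3) is O(n^(1/3))
A = 3ⁿ is O(3ⁿ)

Therefore, the order from slowest to fastest is: C < B < A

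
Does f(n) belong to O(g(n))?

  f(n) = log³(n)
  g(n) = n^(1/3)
True

f(n) = log³(n) is O(log³ n), and g(n) = n^(1/3) is O(n^(1/3)).
Since O(log³ n) ⊆ O(n^(1/3)) (f grows no faster than g), f(n) = O(g(n)) is true.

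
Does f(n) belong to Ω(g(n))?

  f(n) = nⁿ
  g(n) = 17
True

f(n) = nⁿ is O(nⁿ), and g(n) = 17 is O(1).
Since O(nⁿ) grows at least as fast as O(1), f(n) = Ω(g(n)) is true.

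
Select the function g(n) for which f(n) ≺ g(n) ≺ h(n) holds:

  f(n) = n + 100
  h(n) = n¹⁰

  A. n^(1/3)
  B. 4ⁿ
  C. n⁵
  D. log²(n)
C

We need g(n) with n + 100 = o(g(n)) and g(n) = o(n¹⁰), i.e. O(n) ≺ g ≺ O(n¹⁰).
Check each option:
  A. n^(1/3) — O(n^(1/3)) does not grow strictly faster than f(n)
  B. 4ⁿ — O(4ⁿ) does not grow strictly slower than h(n)
  C. n⁵ — O(n⁵) is strictly between O(n) and O(n¹⁰) ✓
  D. log²(n) — O(log² n) does not grow strictly faster than f(n)

Only option C (n⁵) lies strictly between.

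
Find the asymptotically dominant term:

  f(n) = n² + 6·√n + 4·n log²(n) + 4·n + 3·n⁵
3·n⁵

Looking at each term:
  - n² is O(n²)
  - 6·√n is O(√n)
  - 4·n log²(n) is O(n log² n)
  - 4·n is O(n)
  - 3·n⁵ is O(n⁵)

The term 3·n⁵ (O(n⁵)) grows fastest and dominates all others.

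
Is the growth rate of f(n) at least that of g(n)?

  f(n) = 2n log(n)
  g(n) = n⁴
False

f(n) = 2n log(n) is O(n log n), and g(n) = n⁴ is O(n⁴).
Since O(n log n) grows slower than O(n⁴), f(n) = Ω(g(n)) is false.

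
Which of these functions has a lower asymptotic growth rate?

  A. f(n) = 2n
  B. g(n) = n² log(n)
A

f(n) = 2n is O(n), while g(n) = n² log(n) is O(n² log n).
Since O(n) grows slower than O(n² log n), f(n) is dominated.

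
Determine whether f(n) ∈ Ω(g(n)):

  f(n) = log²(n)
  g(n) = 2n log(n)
False

f(n) = log²(n) is O(log² n), and g(n) = 2n log(n) is O(n log n).
Since O(log² n) grows slower than O(n log n), f(n) = Ω(g(n)) is false.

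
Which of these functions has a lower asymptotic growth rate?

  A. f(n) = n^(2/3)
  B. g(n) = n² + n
A

f(n) = n^(2/3) is O(n^(2/3)), while g(n) = n² + n is O(n²).
Since O(n^(2/3)) grows slower than O(n²), f(n) is dominated.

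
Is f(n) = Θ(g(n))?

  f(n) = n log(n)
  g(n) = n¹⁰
False

f(n) = n log(n) is O(n log n), and g(n) = n¹⁰ is O(n¹⁰).
Since they have different growth rates, f(n) = Θ(g(n)) is false.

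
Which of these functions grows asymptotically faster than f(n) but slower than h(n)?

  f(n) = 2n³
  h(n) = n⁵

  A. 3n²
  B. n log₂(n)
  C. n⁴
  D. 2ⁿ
C

We need g(n) with 2n³ = o(g(n)) and g(n) = o(n⁵), i.e. O(n³) ≺ g ≺ O(n⁵).
Check each option:
  A. 3n² — O(n²) does not grow strictly faster than f(n)
  B. n log₂(n) — O(n log n) does not grow strictly faster than f(n)
  C. n⁴ — O(n⁴) is strictly between O(n³) and O(n⁵) ✓
  D. 2ⁿ — O(2ⁿ) does not grow strictly slower than h(n)

Only option C (n⁴) lies strictly between.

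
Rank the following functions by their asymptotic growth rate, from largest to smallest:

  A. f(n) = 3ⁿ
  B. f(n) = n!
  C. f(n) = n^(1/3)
B > A > C

Comparing growth rates:
B = n! is O(n!)
A = 3ⁿ is O(3ⁿ)
C = n^(1/3) is O(n^(1/3))

Therefore, the order from fastest to slowest is: B > A > C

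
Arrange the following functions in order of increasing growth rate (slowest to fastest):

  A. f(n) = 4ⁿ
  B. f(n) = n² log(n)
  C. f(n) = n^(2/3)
C < B < A

Comparing growth rates:
C = n^(2/3) is O(n^(2/3))
B = n² log(n) is O(n² log n)
A = 4ⁿ is O(4ⁿ)

Therefore, the order from slowest to fastest is: C < B < A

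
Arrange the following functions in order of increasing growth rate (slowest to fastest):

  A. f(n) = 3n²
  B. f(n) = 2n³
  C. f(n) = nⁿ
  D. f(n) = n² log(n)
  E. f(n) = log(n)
E < A < D < B < C

Comparing growth rates:
E = log(n) is O(log n)
A = 3n² is O(n²)
D = n² log(n) is O(n² log n)
B = 2n³ is O(n³)
C = nⁿ is O(nⁿ)

Therefore, the order from slowest to fastest is: E < A < D < B < C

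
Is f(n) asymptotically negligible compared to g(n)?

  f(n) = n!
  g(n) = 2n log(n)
False

f(n) = n! is O(n!), and g(n) = 2n log(n) is O(n log n).
Since O(n!) grows faster than or equal to O(n log n), f(n) = o(g(n)) is false.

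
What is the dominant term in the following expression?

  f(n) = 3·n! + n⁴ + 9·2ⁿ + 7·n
3·n!

Looking at each term:
  - 3·n! is O(n!)
  - n⁴ is O(n⁴)
  - 9·2ⁿ is O(2ⁿ)
  - 7·n is O(n)

The term 3·n! (O(n!)) grows fastest and dominates all others.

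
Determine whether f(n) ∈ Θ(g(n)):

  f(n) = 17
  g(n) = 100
True

f(n) = 17 and g(n) = 100 are both O(1).
Since they have the same asymptotic growth rate, f(n) = Θ(g(n)) is true.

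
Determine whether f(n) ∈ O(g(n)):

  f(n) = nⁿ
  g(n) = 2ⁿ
False

f(n) = nⁿ is O(nⁿ), and g(n) = 2ⁿ is O(2ⁿ).
Since O(nⁿ) grows faster than O(2ⁿ), f(n) = O(g(n)) is false.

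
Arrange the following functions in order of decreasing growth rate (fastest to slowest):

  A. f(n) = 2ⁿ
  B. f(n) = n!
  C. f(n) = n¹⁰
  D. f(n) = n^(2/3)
B > A > C > D

Comparing growth rates:
B = n! is O(n!)
A = 2ⁿ is O(2ⁿ)
C = n¹⁰ is O(n¹⁰)
D = n^(2/3) is O(n^(2/3))

Therefore, the order from fastest to slowest is: B > A > C > D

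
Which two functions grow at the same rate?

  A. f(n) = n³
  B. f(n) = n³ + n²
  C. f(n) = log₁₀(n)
A and B

Examining each function:
  A. n³ is O(n³)
  B. n³ + n² is O(n³)
  C. log₁₀(n) is O(log n)

Functions A and B both have the same complexity class.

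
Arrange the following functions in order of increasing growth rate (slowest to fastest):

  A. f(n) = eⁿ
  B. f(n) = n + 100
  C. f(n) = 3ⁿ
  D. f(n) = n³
B < D < A < C

Comparing growth rates:
B = n + 100 is O(n)
D = n³ is O(n³)
A = eⁿ is O(eⁿ)
C = 3ⁿ is O(3ⁿ)

Therefore, the order from slowest to fastest is: B < D < A < C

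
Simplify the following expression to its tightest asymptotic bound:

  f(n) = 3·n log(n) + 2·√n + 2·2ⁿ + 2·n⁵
Θ(2ⁿ)

Order the terms by growth rate: 2·√n ≺ 3·n log(n) ≺ 2·n⁵ ≺ 2·2ⁿ.
The fastest-growing term 2·2ⁿ dominates as n → ∞; dropping its constant factor gives Θ(2ⁿ).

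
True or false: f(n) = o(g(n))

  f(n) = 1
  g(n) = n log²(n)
True

f(n) = 1 is O(1), and g(n) = n log²(n) is O(n log² n).
Since O(1) grows strictly slower than O(n log² n), f(n) = o(g(n)) is true.
This means lim(n→∞) f(n)/g(n) = 0.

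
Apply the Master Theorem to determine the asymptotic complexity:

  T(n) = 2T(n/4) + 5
Θ(n^log₄(2))

Master Theorem: a = 2, b = 4, f(n) = 5.
Compute the critical exponent d = log₄(2) = 0.500.
Compare f(n) = Θ(1) against n^d:
  k = 0 < d = 0.500, so f(n) = O(n^(d-ε)) — Case 1.
  The recursion cost dominates: T(n) = Θ(n^d) = Θ(n^log₄(2)).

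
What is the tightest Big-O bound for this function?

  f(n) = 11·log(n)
O(log n)

The dominant term in 11·log(n) is 11·log(n), which is Θ(log n).
Constants are absorbed, so the tightest bound is O(log n).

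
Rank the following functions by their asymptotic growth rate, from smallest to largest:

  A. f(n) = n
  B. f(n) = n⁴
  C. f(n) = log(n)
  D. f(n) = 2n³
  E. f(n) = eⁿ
C < A < D < B < E

Comparing growth rates:
C = log(n) is O(log n)
A = n is O(n)
D = 2n³ is O(n³)
B = n⁴ is O(n⁴)
E = eⁿ is O(eⁿ)

Therefore, the order from slowest to fastest is: C < A < D < B < E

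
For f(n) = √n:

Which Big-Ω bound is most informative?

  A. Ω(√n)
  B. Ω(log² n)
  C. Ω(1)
A

f(n) = √n is Ω(√n).
All listed options are valid Big-Ω bounds (lower bounds),
but Ω(√n) is the tightest (largest valid bound).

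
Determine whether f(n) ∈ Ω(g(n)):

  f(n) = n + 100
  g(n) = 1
True

f(n) = n + 100 is O(n), and g(n) = 1 is O(1).
Since O(n) grows at least as fast as O(1), f(n) = Ω(g(n)) is true.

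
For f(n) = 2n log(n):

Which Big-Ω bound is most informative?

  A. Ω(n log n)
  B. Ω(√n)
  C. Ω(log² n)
A

f(n) = 2n log(n) is Ω(n log n).
All listed options are valid Big-Ω bounds (lower bounds),
but Ω(n log n) is the tightest (largest valid bound).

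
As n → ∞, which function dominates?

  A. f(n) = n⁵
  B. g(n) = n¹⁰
B

f(n) = n⁵ is O(n⁵), while g(n) = n¹⁰ is O(n¹⁰).
Since O(n¹⁰) grows faster than O(n⁵), g(n) dominates.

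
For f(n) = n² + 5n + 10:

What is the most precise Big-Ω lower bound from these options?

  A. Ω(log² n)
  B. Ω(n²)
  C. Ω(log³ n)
B

f(n) = n² + 5n + 10 is Ω(n²).
All listed options are valid Big-Ω bounds (lower bounds),
but Ω(n²) is the tightest (largest valid bound).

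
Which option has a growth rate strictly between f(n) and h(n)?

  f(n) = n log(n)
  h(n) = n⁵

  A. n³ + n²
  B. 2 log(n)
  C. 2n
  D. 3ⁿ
A

We need g(n) with n log(n) = o(g(n)) and g(n) = o(n⁵), i.e. O(n log n) ≺ g ≺ O(n⁵).
Check each option:
  A. n³ + n² — O(n³) is strictly between O(n log n) and O(n⁵) ✓
  B. 2 log(n) — O(log n) does not grow strictly faster than f(n)
  C. 2n — O(n) does not grow strictly faster than f(n)
  D. 3ⁿ — O(3ⁿ) does not grow strictly slower than h(n)

Only option A (n³ + n²) lies strictly between.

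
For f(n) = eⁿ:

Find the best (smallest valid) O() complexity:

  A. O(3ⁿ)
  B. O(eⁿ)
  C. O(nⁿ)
B

f(n) = eⁿ is O(eⁿ).
All listed options are valid Big-O bounds (upper bounds),
but O(eⁿ) is the tightest (smallest valid bound).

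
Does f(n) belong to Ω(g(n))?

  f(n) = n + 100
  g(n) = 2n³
False

f(n) = n + 100 is O(n), and g(n) = 2n³ is O(n³).
Since O(n) grows slower than O(n³), f(n) = Ω(g(n)) is false.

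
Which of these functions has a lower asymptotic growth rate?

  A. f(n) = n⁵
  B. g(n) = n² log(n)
B

f(n) = n⁵ is O(n⁵), while g(n) = n² log(n) is O(n² log n).
Since O(n² log n) grows slower than O(n⁵), g(n) is dominated.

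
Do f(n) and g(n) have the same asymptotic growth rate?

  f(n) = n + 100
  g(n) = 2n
True

f(n) = n + 100 and g(n) = 2n are both O(n).
Since they have the same asymptotic growth rate, f(n) = Θ(g(n)) is true.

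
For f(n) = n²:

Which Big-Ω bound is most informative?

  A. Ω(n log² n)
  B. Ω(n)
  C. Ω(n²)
C

f(n) = n² is Ω(n²).
All listed options are valid Big-Ω bounds (lower bounds),
but Ω(n²) is the tightest (largest valid bound).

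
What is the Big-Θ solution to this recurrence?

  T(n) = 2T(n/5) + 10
Θ(n^log₅(2))

Master Theorem: a = 2, b = 5, f(n) = 10.
Compute the critical exponent d = log₅(2) = 0.431.
Compare f(n) = Θ(1) against n^d:
  k = 0 < d = 0.431, so f(n) = O(n^(d-ε)) — Case 1.
  The recursion cost dominates: T(n) = Θ(n^d) = Θ(n^log₅(2)).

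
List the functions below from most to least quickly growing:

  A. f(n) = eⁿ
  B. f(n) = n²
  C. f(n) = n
A > B > C

Comparing growth rates:
A = eⁿ is O(eⁿ)
B = n² is O(n²)
C = n is O(n)

Therefore, the order from fastest to slowest is: A > B > C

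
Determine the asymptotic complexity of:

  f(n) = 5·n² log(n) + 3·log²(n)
O(n² log n)

The dominant term in 5·n² log(n) + 3·log²(n) is 5·n² log(n), which is Θ(n² log n).
Lower-order terms (3·log²(n)) are asymptotically negligible.
Constants are absorbed, so the tightest bound is O(n² log n).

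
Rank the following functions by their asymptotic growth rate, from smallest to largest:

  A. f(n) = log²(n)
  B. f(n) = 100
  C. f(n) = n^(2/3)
B < A < C

Comparing growth rates:
B = 100 is O(1)
A = log²(n) is O(log² n)
C = n^(2/3) is O(n^(2/3))

Therefore, the order from slowest to fastest is: B < A < C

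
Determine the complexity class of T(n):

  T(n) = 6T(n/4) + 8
Θ(n^log₄(6))

Master Theorem: a = 6, b = 4, f(n) = 8.
Compute the critical exponent d = log₄(6) = 1.292.
Compare f(n) = Θ(1) against n^d:
  k = 0 < d = 1.292, so f(n) = O(n^(d-ε)) — Case 1.
  The recursion cost dominates: T(n) = Θ(n^d) = Θ(n^log₄(6)).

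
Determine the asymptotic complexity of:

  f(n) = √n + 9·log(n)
O(√n)

The dominant term in √n + 9·log(n) is √n, which is Θ(√n).
Lower-order terms (9·log(n)) are asymptotically negligible.
Constants are absorbed, so the tightest bound is O(√n).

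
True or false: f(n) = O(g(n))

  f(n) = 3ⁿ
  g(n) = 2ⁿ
False

f(n) = 3ⁿ is O(3ⁿ), and g(n) = 2ⁿ is O(2ⁿ).
Since O(3ⁿ) grows faster than O(2ⁿ), f(n) = O(g(n)) is false.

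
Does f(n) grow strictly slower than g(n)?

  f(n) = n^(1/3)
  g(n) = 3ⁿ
True

f(n) = n^(1/3) is O(n^(1/3)), and g(n) = 3ⁿ is O(3ⁿ).
Since O(n^(1/3)) grows strictly slower than O(3ⁿ), f(n) = o(g(n)) is true.
This means lim(n→∞) f(n)/g(n) = 0.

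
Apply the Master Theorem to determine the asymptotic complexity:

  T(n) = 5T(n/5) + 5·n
Θ(n log n)

Master Theorem: a = 5, b = 5, f(n) = 5·n.
Compute the critical exponent d = log₅(5) = 1.
Compare f(n) = Θ(n) against n^d:
  k = 1 = d, so f(n) = Θ(n^d) — Case 2.
  Work is balanced across levels: T(n) = Θ(n^d log n) = Θ(n log n).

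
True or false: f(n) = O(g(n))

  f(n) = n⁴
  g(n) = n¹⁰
True

f(n) = n⁴ is O(n⁴), and g(n) = n¹⁰ is O(n¹⁰).
Since O(n⁴) ⊆ O(n¹⁰) (f grows no faster than g), f(n) = O(g(n)) is true.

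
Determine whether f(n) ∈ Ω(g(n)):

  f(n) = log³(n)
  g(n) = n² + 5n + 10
False

f(n) = log³(n) is O(log³ n), and g(n) = n² + 5n + 10 is O(n²).
Since O(log³ n) grows slower than O(n²), f(n) = Ω(g(n)) is false.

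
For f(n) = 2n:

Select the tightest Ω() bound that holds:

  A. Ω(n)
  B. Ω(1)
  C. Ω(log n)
A

f(n) = 2n is Ω(n).
All listed options are valid Big-Ω bounds (lower bounds),
but Ω(n) is the tightest (largest valid bound).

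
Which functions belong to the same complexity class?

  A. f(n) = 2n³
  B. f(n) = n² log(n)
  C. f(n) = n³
A and C

Examining each function:
  A. 2n³ is O(n³)
  B. n² log(n) is O(n² log n)
  C. n³ is O(n³)

Functions A and C both have the same complexity class.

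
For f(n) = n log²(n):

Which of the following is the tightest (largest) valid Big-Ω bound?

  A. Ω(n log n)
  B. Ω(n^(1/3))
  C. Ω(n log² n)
C

f(n) = n log²(n) is Ω(n log² n).
All listed options are valid Big-Ω bounds (lower bounds),
but Ω(n log² n) is the tightest (largest valid bound).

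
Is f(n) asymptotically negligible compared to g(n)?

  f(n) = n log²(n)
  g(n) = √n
False

f(n) = n log²(n) is O(n log² n), and g(n) = √n is O(√n).
Since O(n log² n) grows faster than or equal to O(√n), f(n) = o(g(n)) is false.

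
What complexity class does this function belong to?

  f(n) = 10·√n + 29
O(√n)

The dominant term in 10·√n + 29 is 10·√n, which is Θ(√n).
Lower-order terms (29) are asymptotically negligible.
Constants are absorbed, so the tightest bound is O(√n).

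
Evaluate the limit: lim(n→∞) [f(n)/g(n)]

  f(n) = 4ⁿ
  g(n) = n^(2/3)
∞

Since 4ⁿ (O(4ⁿ)) grows faster than n^(2/3) (O(n^(2/3))),
the ratio f(n)/g(n) → ∞ as n → ∞.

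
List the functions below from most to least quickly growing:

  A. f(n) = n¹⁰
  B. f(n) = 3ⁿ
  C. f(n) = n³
B > A > C

Comparing growth rates:
B = 3ⁿ is O(3ⁿ)
A = n¹⁰ is O(n¹⁰)
C = n³ is O(n³)

Therefore, the order from fastest to slowest is: B > A > C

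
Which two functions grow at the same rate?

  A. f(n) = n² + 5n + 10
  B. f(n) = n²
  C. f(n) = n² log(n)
A and B

Examining each function:
  A. n² + 5n + 10 is O(n²)
  B. n² is O(n²)
  C. n² log(n) is O(n² log n)

Functions A and B both have the same complexity class.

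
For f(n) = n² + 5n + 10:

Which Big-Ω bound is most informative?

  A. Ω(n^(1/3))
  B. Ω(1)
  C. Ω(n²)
C

f(n) = n² + 5n + 10 is Ω(n²).
All listed options are valid Big-Ω bounds (lower bounds),
but Ω(n²) is the tightest (largest valid bound).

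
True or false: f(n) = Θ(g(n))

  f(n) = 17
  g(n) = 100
True

f(n) = 17 and g(n) = 100 are both O(1).
Since they have the same asymptotic growth rate, f(n) = Θ(g(n)) is true.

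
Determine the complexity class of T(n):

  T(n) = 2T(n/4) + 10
Θ(n^log₄(2))

Master Theorem: a = 2, b = 4, f(n) = 10.
Compute the critical exponent d = log₄(2) = 0.500.
Compare f(n) = Θ(1) against n^d:
  k = 0 < d = 0.500, so f(n) = O(n^(d-ε)) — Case 1.
  The recursion cost dominates: T(n) = Θ(n^d) = Θ(n^log₄(2)).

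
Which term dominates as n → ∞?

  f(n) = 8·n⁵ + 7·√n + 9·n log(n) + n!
n!

Looking at each term:
  - 8·n⁵ is O(n⁵)
  - 7·√n is O(√n)
  - 9·n log(n) is O(n log n)
  - n! is O(n!)

The term n! (O(n!)) grows fastest and dominates all others.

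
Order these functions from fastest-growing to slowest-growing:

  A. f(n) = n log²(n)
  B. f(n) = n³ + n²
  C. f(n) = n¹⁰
C > B > A

Comparing growth rates:
C = n¹⁰ is O(n¹⁰)
B = n³ + n² is O(n³)
A = n log²(n) is O(n log² n)

Therefore, the order from fastest to slowest is: C > B > A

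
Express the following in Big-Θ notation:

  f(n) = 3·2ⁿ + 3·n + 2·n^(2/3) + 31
Θ(2ⁿ)

Order the terms by growth rate: 31 ≺ 2·n^(2/3) ≺ 3·n ≺ 3·2ⁿ.
The fastest-growing term 3·2ⁿ dominates as n → ∞; dropping its constant factor gives Θ(2ⁿ).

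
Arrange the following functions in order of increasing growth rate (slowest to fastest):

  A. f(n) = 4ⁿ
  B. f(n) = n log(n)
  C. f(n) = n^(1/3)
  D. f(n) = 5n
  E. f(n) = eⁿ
C < D < B < E < A

Comparing growth rates:
C = n^(1/3) is O(n^(1/3))
D = 5n is O(n)
B = n log(n) is O(n log n)
E = eⁿ is O(eⁿ)
A = 4ⁿ is O(4ⁿ)

Therefore, the order from slowest to fastest is: C < D < B < E < A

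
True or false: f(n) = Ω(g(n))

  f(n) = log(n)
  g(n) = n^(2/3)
False

f(n) = log(n) is O(log n), and g(n) = n^(2/3) is O(n^(2/3)).
Since O(log n) grows slower than O(n^(2/3)), f(n) = Ω(g(n)) is false.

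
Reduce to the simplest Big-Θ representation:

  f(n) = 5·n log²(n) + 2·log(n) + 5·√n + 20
Θ(n log² n)

Order the terms by growth rate: 20 ≺ 2·log(n) ≺ 5·√n ≺ 5·n log²(n).
The fastest-growing term 5·n log²(n) dominates as n → ∞; dropping its constant factor gives Θ(n log² n).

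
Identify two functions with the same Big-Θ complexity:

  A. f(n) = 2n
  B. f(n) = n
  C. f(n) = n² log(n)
A and B

Examining each function:
  A. 2n is O(n)
  B. n is O(n)
  C. n² log(n) is O(n² log n)

Functions A and B both have the same complexity class.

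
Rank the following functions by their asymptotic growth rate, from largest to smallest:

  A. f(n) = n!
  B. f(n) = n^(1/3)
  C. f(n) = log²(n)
A > B > C

Comparing growth rates:
A = n! is O(n!)
B = n^(1/3) is O(n^(1/3))
C = log²(n) is O(log² n)

Therefore, the order from fastest to slowest is: A > B > C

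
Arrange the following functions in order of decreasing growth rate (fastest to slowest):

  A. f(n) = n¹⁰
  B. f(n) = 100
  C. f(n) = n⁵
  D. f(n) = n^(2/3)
A > C > D > B

Comparing growth rates:
A = n¹⁰ is O(n¹⁰)
C = n⁵ is O(n⁵)
D = n^(2/3) is O(n^(2/3))
B = 100 is O(1)

Therefore, the order from fastest to slowest is: A > C > D > B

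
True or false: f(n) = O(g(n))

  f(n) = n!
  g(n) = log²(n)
False

f(n) = n! is O(n!), and g(n) = log²(n) is O(log² n).
Since O(n!) grows faster than O(log² n), f(n) = O(g(n)) is false.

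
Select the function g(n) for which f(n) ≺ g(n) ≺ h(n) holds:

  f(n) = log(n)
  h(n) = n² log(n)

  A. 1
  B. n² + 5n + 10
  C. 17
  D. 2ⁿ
B

We need g(n) with log(n) = o(g(n)) and g(n) = o(n² log(n)), i.e. O(log n) ≺ g ≺ O(n² log n).
Check each option:
  A. 1 — O(1) does not grow strictly faster than f(n)
  B. n² + 5n + 10 — O(n²) is strictly between O(log n) and O(n² log n) ✓
  C. 17 — O(1) does not grow strictly faster than f(n)
  D. 2ⁿ — O(2ⁿ) does not grow strictly slower than h(n)

Only option B (n² + 5n + 10) lies strictly between.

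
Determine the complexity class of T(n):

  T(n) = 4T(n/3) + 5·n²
Θ(n²)

Master Theorem: a = 4, b = 3, f(n) = 5·n².
Compute the critical exponent d = log₃(4) = 1.262.
Compare f(n) = Θ(n²) against n^d:
  k = 2 > d = 1.262, so f(n) = Ω(n^(d+ε)) — Case 3.
  Regularity: a·(n/b)^2/n^2 = a/b^2 = 4/9 < 1 ✓.
  The top-level work dominates: T(n) = Θ(f(n)) = Θ(n²).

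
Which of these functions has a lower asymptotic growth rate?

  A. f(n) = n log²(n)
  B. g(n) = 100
B

f(n) = n log²(n) is O(n log² n), while g(n) = 100 is O(1).
Since O(1) grows slower than O(n log² n), g(n) is dominated.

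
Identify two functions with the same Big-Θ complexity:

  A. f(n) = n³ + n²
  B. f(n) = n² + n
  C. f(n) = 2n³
A and C

Examining each function:
  A. n³ + n² is O(n³)
  B. n² + n is O(n²)
  C. 2n³ is O(n³)

Functions A and C both have the same complexity class.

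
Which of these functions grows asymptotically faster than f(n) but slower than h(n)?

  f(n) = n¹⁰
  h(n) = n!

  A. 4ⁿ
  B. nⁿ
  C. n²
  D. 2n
A

We need g(n) with n¹⁰ = o(g(n)) and g(n) = o(n!), i.e. O(n¹⁰) ≺ g ≺ O(n!).
Check each option:
  A. 4ⁿ — O(4ⁿ) is strictly between O(n¹⁰) and O(n!) ✓
  B. nⁿ — O(nⁿ) does not grow strictly slower than h(n)
  C. n² — O(n²) does not grow strictly faster than f(n)
  D. 2n — O(n) does not grow strictly faster than f(n)

Only option A (4ⁿ) lies strictly between.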